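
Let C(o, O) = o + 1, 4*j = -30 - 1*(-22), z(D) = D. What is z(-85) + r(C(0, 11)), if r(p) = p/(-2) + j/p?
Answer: -175/2 ≈ -87.500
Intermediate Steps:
j = -2 (j = (-30 - 1*(-22))/4 = (-30 + 22)/4 = (¼)*(-8) = -2)
C(o, O) = 1 + o
r(p) = -2/p - p/2 (r(p) = p/(-2) - 2/p = p*(-½) - 2/p = -p/2 - 2/p = -2/p - p/2)
z(-85) + r(C(0, 11)) = -85 + (-2/(1 + 0) - (1 + 0)/2) = -85 + (-2/1 - ½*1) = -85 + (-2*1 - ½) = -85 + (-2 - ½) = -85 - 5/2 = -175/2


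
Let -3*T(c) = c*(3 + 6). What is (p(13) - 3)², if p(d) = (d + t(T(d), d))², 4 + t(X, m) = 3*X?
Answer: 135978921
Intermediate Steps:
T(c) = -3*c (T(c) = -c*(3 + 6)/3 = -c*9/3 = -3*c)
t(X, m) = -4 + 3*X
p(d) = (-4 - 8*d)² (p(d) = (d + (-4 + 3*(-3*d)))² = (d + (-4 - 9*d))² = (-4 - 8*d)²)
(p(13) - 3)² = (16*(1 + 2*13)² - 3)² = (16*(1 + 26)² - 3)² = (16*27² - 3)² = (16*729 - 3)² = (11664 - 3)² = 11661² = 135978921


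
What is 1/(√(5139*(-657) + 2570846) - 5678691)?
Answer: -5678691/32247532278958 - I*√805477/32247532278958 ≈ -1.761e-7 - 2.7831e-11*I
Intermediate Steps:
1/(√(5139*(-657) + 2570846) - 5678691) = 1/(√(-3376323 + 2570846) - 5678691) = 1/(√(-805477) - 5678691) = 1/(I*√805477 - 5678691) = 1/(-5678691 + I*√805477)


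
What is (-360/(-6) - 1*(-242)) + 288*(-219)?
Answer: -62770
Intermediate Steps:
(-360/(-6) - 1*(-242)) + 288*(-219) = (-360*(-⅙) + 242) - 63072 = (60 + 242) - 63072 = 302 - 63072 = -62770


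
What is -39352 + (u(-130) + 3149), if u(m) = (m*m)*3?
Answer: 14497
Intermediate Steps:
u(m) = 3*m² (u(m) = m²*3 = 3*m²)
-39352 + (u(-130) + 3149) = -39352 + (3*(-130)² + 3149) = -39352 + (3*16900 + 3149) = -39352 + (50700 + 3149) = -39352 + 53849 = 14497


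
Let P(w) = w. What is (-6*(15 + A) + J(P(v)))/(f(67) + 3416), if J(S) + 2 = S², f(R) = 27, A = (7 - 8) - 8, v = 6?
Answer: -2/3443 ≈ -0.00058089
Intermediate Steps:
A = -9 (A = -1 - 8 = -9)
J(S) = -2 + S²
(-6*(15 + A) + J(P(v)))/(f(67) + 3416) = (-6*(15 - 9) + (-2 + 6²))/(27 + 3416) = (-6*6 + (-2 + 36))/3443 = (-36 + 34)*(1/3443) = -2*1/3443 = -2/3443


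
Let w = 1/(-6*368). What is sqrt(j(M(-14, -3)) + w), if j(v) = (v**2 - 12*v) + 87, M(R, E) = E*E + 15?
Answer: sqrt(114263862)/552 ≈ 19.365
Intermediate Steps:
M(R, E) = 15 + E**2 (M(R, E) = E**2 + 15 = 15 + E**2)
j(v) = 87 + v**2 - 12*v
w = -1/2208 (w = 1/(-2208) = -1/2208 ≈ -0.00045290)
sqrt(j(M(-14, -3)) + w) = sqrt((87 + (15 + (-3)**2)**2 - 12*(15 + (-3)**2)) - 1/2208) = sqrt((87 + (15 + 9)**2 - 12*(15 + 9)) - 1/2208) = sqrt((87 + 24**2 - 12*24) - 1/2208) = sqrt((87 + 576 - 288) - 1/2208) = sqrt(375 - 1/2208) = sqrt(827999/2208) = sqrt(114263862)/552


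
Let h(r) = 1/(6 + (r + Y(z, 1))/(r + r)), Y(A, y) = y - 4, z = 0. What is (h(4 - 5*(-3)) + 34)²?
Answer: 17363889/14884 ≈ 1166.6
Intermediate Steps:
Y(A, y) = -4 + y
h(r) = 1/(6 + (-3 + r)/(2*r)) (h(r) = 1/(6 + (r + (-4 + 1))/(r + r)) = 1/(6 + (r - 3)/((2*r))) = 1/(6 + (-3 + r)*(1/(2*r))) = 1/(6 + (-3 + r)/(2*r)))
(h(4 - 5*(-3)) + 34)² = (2*(4 - 5*(-3))/(-3 + 13*(4 - 5*(-3))) + 34)² = (2*(4 + 15)/(-3 + 13*(4 + 15)) + 34)² = (2*19/(-3 + 13*19) + 34)² = (2*19/(-3 + 247) + 34)² = (2*19/244 + 34)² = (2*19*(1/244) + 34)² = (19/122 + 34)² = (4167/122)² = 17363889/14884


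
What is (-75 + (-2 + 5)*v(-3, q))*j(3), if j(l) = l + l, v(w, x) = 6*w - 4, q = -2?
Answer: -846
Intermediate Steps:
v(w, x) = -4 + 6*w
j(l) = 2*l
(-75 + (-2 + 5)*v(-3, q))*j(3) = (-75 + (-2 + 5)*(-4 + 6*(-3)))*(2*3) = (-75 + 3*(-4 - 18))*6 = (-75 + 3*(-22))*6 = (-75 - 66)*6 = -141*6 = -846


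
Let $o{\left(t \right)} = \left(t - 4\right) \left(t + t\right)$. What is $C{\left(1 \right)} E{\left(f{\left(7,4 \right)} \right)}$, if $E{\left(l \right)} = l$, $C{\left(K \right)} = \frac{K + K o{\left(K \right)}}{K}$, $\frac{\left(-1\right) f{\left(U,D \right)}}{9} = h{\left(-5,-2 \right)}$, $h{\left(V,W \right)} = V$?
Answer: $-225$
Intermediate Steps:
$f{\left(U,D \right)} = 45$ ($f{\left(U,D \right)} = \left(-9\right) \left(-5\right) = 45$)
$o{\left(t \right)} = 2 t \left(-4 + t\right)$ ($o{\left(t \right)} = \left(-4 + t\right) 2 t = 2 t \left(-4 + t\right)$)
$C{\left(K \right)} = \frac{K + 2 K^{2} \left(-4 + K\right)}{K}$ ($C{\left(K \right)} = \frac{K + K 2 K \left(-4 + K\right)}{K} = \frac{K + 2 K^{2} \left(-4 + K\right)}{K}$)
$C{\left(1 \right)} E{\left(f{\left(7,4 \right)} \right)} = \left(1 + 2 \cdot 1 \left(-4 + 1\right)\right) 45 = \left(1 + 2 \cdot 1 \left(-3\right)\right) 45 = \left(1 - 6\right) 45 = \left(-5\right) 45 = -225$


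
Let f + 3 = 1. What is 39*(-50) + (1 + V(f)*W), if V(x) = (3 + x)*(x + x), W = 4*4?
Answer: -2013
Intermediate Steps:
f = -2 (f = -3 + 1 = -2)
W = 16
V(x) = 2*x*(3 + x) (V(x) = (3 + x)*(2*x) = 2*x*(3 + x))
39*(-50) + (1 + V(f)*W) = 39*(-50) + (1 + (2*(-2)*(3 - 2))*16) = -1950 + (1 + (2*(-2)*1)*16) = -1950 + (1 - 4*16) = -1950 + (1 - 64) = -1950 - 63 = -2013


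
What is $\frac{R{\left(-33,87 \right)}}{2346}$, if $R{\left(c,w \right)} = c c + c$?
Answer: $\frac{176}{391} \approx 0.45013$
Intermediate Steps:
$R{\left(c,w \right)} = c + c^{2}$ ($R{\left(c,w \right)} = c^{2} + c = c + c^{2}$)
$\frac{R{\left(-33,87 \right)}}{2346} = \frac{\left(-33\right) \left(1 - 33\right)}{2346} = \left(-33\right) \left(-32\right) \frac{1}{2346} = 1056 \cdot \frac{1}{2346} = \frac{176}{391}$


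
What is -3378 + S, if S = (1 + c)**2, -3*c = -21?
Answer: -3314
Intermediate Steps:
c = 7 (c = -1/3*(-21) = 7)
S = 64 (S = (1 + 7)**2 = 8**2 = 64)
-3378 + S = -3378 + 64 = -3314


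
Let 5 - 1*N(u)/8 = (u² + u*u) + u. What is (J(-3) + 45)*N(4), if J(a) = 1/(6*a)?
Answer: -100316/9 ≈ -11146.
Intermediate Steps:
J(a) = 1/(6*a)
N(u) = 40 - 16*u² - 8*u (N(u) = 40 - 8*((u² + u*u) + u) = 40 - 8*((u² + u²) + u) = 40 - 8*(2*u² + u) = 40 - 8*(u + 2*u²) = 40 + (-16*u² - 8*u) = 40 - 16*u² - 8*u)
(J(-3) + 45)*N(4) = ((⅙)/(-3) + 45)*(40 - 16*4² - 8*4) = ((⅙)*(-⅓) + 45)*(40 - 16*16 - 32) = (-1/18 + 45)*(40 - 256 - 32) = (809/18)*(-248) = -100316/9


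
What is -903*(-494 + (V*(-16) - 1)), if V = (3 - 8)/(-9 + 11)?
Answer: 410865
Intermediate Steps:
V = -5/2 ≈ -2.5000
-903*(-494 + (V*(-16) - 1)) = -903*(-494 + (-5/2*(-16) - 1)) = -903*(-494 + (40 - 1)) = -903*(-494 + 39) = -903*(-455) = 410865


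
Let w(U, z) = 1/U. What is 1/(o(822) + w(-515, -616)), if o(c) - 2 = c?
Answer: 515/424359 ≈ 0.0012136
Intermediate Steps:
o(c) = 2 + c
1/(o(822) + w(-515, -616)) = 1/((2 + 822) + 1/(-515)) = 1/(824 - 1/515) = 1/(424359/515) = 515/424359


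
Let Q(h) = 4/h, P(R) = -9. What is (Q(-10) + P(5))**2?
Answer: 2209/25 ≈ 88.360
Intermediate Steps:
(Q(-10) + P(5))**2 = (4/(-10) - 9)**2 = (4*(-1/10) - 9)**2 = (-2/5 - 9)**2 = (-47/5)**2 = 2209/25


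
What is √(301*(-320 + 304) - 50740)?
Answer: 2*I*√13889 ≈ 235.7*I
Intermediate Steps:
√(301*(-320 + 304) - 50740) = √(301*(-16) - 50740) = √(-4816 - 50740) = √(-55556) = 2*I*√13889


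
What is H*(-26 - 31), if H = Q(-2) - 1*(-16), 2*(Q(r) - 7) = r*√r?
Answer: -1311 + 57*I*√2 ≈ -1311.0 + 80.61*I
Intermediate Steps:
Q(r) = 7 + r^(3/2)/2 (Q(r) = 7 + (r*√r)/2 = 7 + r^(3/2)/2)
H = 23 - I*√2 (H = (7 + (-2)^(3/2)/2) - 1*(-16) = (7 + (-2*I*√2)/2) + 16 = (7 - I*√2) + 16 = 23 - I*√2 ≈ 23.0 - 1.4142*I)
H*(-26 - 31) = (23 - I*√2)*(-26 - 31) = (23 - I*√2)*(-57) = -1311 + 57*I*√2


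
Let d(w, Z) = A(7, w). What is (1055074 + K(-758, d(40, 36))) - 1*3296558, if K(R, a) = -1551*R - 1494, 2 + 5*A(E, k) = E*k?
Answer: -1067320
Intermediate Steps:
A(E, k) = -2/5 + E*k/5 (A(E, k) = -2/5 + (E*k)/5 = -2/5 + E*k/5)
d(w, Z) = -2/5 + 7*w/5 (d(w, Z) = -2/5 + (1/5)*7*w = -2/5 + 7*w/5)
K(R, a) = -1494 - 1551*R
(1055074 + K(-758, d(40, 36))) - 1*3296558 = (1055074 + (-1494 - 1551*(-758))) - 1*3296558 = (1055074 + (-1494 + 1175658)) - 3296558 = (1055074 + 1174164) - 3296558 = 2229238 - 3296558 = -1067320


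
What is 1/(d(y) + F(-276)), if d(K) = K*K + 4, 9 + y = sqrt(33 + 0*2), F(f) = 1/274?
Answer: 8859242/242710297 + 1351368*sqrt(33)/242710297 ≈ 0.068486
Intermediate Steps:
F(f) = 1/274
y = -9 + sqrt(33) (y = -9 + sqrt(33 + 0*2) = -9 + sqrt(33 + 0) = -9 + sqrt(33) ≈ -3.2554)
d(K) = 4 + K**2 (d(K) = K**2 + 4 = 4 + K**2)
1/(d(y) + F(-276)) = 1/((4 + (-9 + sqrt(33))**2) + 1/274) = 1/(1097/274 + (-9 + sqrt(33))**2)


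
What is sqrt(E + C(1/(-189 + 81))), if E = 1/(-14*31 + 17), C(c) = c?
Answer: 5*I*sqrt(2919)/2502 ≈ 0.10797*I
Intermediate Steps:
E = -1/417 (E = 1/(-434 + 17) = 1/(-417) = -1/417 ≈ -0.0023981)
sqrt(E + C(1/(-189 + 81))) = sqrt(-1/417 + 1/(-189 + 81)) = sqrt(-1/417 + 1/(-108)) = sqrt(-1/417 - 1/108) = sqrt(-175/15012) = 5*I*sqrt(2919)/2502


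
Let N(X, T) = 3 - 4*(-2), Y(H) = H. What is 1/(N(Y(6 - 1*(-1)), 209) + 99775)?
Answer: 1/99786 ≈ 1.0021e-5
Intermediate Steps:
N(X, T) = 11 (N(X, T) = 3 + 8 = 11)
1/(N(Y(6 - 1*(-1)), 209) + 99775) = 1/(11 + 99775) = 1/99786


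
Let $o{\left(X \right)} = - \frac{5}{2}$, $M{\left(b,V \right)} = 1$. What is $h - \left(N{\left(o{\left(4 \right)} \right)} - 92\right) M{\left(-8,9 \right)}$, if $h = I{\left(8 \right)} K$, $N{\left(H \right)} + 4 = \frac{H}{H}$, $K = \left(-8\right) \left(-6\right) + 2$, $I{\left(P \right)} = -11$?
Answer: $-455$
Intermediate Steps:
$o{\left(X \right)} = - \frac{5}{2}$ ($o{\left(X \right)} = \left(-5\right) \frac{1}{2} = - \frac{5}{2}$)
$K = 50$ ($K = 48 + 2 = 50$)
$N{\left(H \right)} = -3$ ($N{\left(H \right)} = -4 + \frac{H}{H} = -4 + 1 = -3$)
$h = -550$ ($h = \left(-11\right) 50 = -550$)
$h - \left(N{\left(o{\left(4 \right)} \right)} - 92\right) M{\left(-8,9 \right)} = -550 - \left(-3 - 92\right) 1 = -550 - \left(-95\right) 1 = -550 - -95 = -550 + 95 = -455$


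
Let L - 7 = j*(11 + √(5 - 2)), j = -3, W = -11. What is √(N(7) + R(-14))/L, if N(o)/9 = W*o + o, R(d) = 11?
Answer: -26*I*√619/649 + 3*I*√1857/649 ≈ -0.79753*I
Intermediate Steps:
N(o) = -90*o (N(o) = 9*(-11*o + o) = 9*(-10*o) = -90*o)
L = -26 - 3*√3 (L = 7 - 3*(11 + √(5 - 2)) = 7 - 3*(11 + √3) = 7 + (-33 - 3*√3) = -26 - 3*√3 ≈ -31.196)
√(N(7) + R(-14))/L = √(-90*7 + 11)/(-26 - 3*√3) = √(-630 + 11)/(-26 - 3*√3) = √(-619)/(-26 - 3*√3) = (I*√619)/(-26 - 3*√3) = I*√619/(-26 - 3*√3)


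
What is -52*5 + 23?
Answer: -237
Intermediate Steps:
-52*5 + 23 = -260 + 23 = -237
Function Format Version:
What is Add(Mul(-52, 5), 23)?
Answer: -237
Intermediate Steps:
Add(Mul(-52, 5), 23) = Add(-260, 23) = -237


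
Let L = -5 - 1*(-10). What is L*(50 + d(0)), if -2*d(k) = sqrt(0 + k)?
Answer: 250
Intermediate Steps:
d(k) = -sqrt(k)/2 (d(k) = -sqrt(0 + k)/2 = -sqrt(k)/2)
L = 5 (L = -5 + 10 = 5)
L*(50 + d(0)) = 5*(50 - sqrt(0)/2) = 5*(50 - 1/2*0) = 5*(50 + 0) = 5*50 = 250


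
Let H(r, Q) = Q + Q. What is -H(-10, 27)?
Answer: -54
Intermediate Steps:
H(r, Q) = 2*Q
-H(-10, 27) = -2*27 = -1*54 = -54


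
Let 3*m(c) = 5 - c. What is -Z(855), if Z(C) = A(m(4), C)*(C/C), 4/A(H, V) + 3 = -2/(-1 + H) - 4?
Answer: 1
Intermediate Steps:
m(c) = 5/3 - c/3 (m(c) = (5 - c)/3 = 5/3 - c/3)
A(H, V) = 4/(-7 - 2/(-1 + H)) (A(H, V) = 4/(-3 + (-2/(-1 + H) - 4)) = 4/(-3 + (-4 - 2/(-1 + H))) = 4/(-7 - 2/(-1 + H)))
Z(C) = -1 (Z(C) = (4*(1 - (5/3 - ⅓*4))/(-5 + 7*(5/3 - ⅓*4)))*(C/C) = (4*(1 - (5/3 - 4/3))/(-5 + 7*(5/3 - 4/3)))*1 = (4*(1 - 1*⅓)/(-5 + 7*(⅓)))*1 = (4*(1 - ⅓)/(-5 + 7/3))*1 = (4*(⅔)/(-8/3))*1 = (4*(-3/8)*(⅔))*1 = -1*1 = -1)
-Z(855) = -1*(-1) = 1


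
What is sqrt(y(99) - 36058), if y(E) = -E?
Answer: I*sqrt(36157) ≈ 190.15*I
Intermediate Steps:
sqrt(y(99) - 36058) = sqrt(-1*99 - 36058) = sqrt(-99 - 36058) = sqrt(-36157) = I*sqrt(36157)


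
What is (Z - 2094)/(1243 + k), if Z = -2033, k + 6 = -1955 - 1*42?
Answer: 4127/760 ≈ 5.4303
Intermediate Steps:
k = -2003 (k = -6 + (-1955 - 1*42) = -6 + (-1955 - 42) = -6 - 1997 = -2003)
(Z - 2094)/(1243 + k) = (-2033 - 2094)/(1243 - 2003) = -4127/(-760) = -4127*(-1/760) = 4127/760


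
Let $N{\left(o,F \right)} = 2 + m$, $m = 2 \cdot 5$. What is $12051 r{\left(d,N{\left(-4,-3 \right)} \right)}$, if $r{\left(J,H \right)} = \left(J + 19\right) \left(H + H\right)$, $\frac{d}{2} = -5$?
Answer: $2603016$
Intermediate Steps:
$d = -10$ ($d = 2 \left(-5\right) = -10$)
$m = 10$
$N{\left(o,F \right)} = 12$ ($N{\left(o,F \right)} = 2 + 10 = 12$)
$r{\left(J,H \right)} = 2 H \left(19 + J\right)$ ($r{\left(J,H \right)} = \left(19 + J\right) 2 H = 2 H \left(19 + J\right)$)
$12051 r{\left(d,N{\left(-4,-3 \right)} \right)} = 12051 \cdot 2 \cdot 12 \left(19 - 10\right) = 12051 \cdot 2 \cdot 12 \cdot 9 = 12051 \cdot 216 = 2603016$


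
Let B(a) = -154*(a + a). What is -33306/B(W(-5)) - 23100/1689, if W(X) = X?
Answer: -2186377/61930 ≈ -35.304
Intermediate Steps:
B(a) = -308*a
-33306/B(W(-5)) - 23100/1689 = -33306/((-308*(-5))) - 23100/1689 = -33306/1540 - 23100*1/1689 = -33306*1/1540 - 7700/563 = -2379/110 - 7700/563 = -2186377/61930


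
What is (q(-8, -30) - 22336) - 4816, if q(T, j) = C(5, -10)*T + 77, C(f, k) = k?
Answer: -26995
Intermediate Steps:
q(T, j) = 77 - 10*T (q(T, j) = -10*T + 77 = 77 - 10*T)
(q(-8, -30) - 22336) - 4816 = ((77 - 10*(-8)) - 22336) - 4816 = ((77 + 80) - 22336) - 4816 = (157 - 22336) - 4816 = -22179 - 4816 = -26995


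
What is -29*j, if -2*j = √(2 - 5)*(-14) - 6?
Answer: -87 - 203*I*√3 ≈ -87.0 - 351.61*I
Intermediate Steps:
j = 3 + 7*I*√3 (j = -(√(2 - 5)*(-14) - 6)/2 = -(√(-3)*(-14) - 6)/2 = -((I*√3)*(-14) - 6)/2 = -(-14*I*√3 - 6)/2 = -(-6 - 14*I*√3)/2 = 3 + 7*I*√3 ≈ 3.0 + 12.124*I)
-29*j = -29*(3 + 7*I*√3) = -87 - 203*I*√3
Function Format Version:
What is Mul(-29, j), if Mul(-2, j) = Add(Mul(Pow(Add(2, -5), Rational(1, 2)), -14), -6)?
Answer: Add(-87, Mul(-203, I, Pow(3, Rational(1, 2)))) ≈ Add(-87.000, Mul(-351.61, I))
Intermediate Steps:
j = Add(3, Mul(7, I, Pow(3, Rational(1, 2)))) (j = Mul(Rational(-1, 2), Add(Mul(Pow(Add(2, -5), Rational(1, 2)), -14), -6)) = Mul(Rational(-1, 2), Add(Mul(Pow(-3, Rational(1, 2)), -14), -6)) = Mul(Rational(-1, 2), Add(Mul(Mul(I, Pow(3, Rational(1, 2))), -14), -6)) = Mul(Rational(-1, 2), Add(Mul(-14, I, Pow(3, Rational(1, 2))), -6)) = Mul(Rational(-1, 2), Add(-6, Mul(-14, I, Pow(3, Rational(1, 2))))) = Add(3, Mul(7, I, Pow(3, Rational(1, 2)))) ≈ Add(3.0000, Mul(12.124, I)))
Mul(-29, j) = Mul(-29, Add(3, Mul(7, I, Pow(3, Rational(1, 2))))) = Add(-87, Mul(-203, I, Pow(3, Rational(1, 2))))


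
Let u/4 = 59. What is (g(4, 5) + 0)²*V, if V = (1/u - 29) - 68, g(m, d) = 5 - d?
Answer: 0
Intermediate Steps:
u = 236 (u = 4*59 = 236)
V = -22891/236 (V = (1/236 - 29) - 68 = -6843/236 - 68 = -22891/236 ≈ -96.996)
(g(4, 5) + 0)²*V = ((5 - 1*5) + 0)²*(-22891/236) = ((5 - 5) + 0)²*(-22891/236) = (0 + 0)²*(-22891/236) = 0²*(-22891/236) = 0*(-22891/236) = 0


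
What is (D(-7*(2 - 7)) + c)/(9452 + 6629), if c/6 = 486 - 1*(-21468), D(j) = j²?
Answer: 132949/16081 ≈ 8.2675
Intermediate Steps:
c = 131724 (c = 6*(486 - 1*(-21468)) = 6*(486 + 21468) = 6*21954 = 131724)
(D(-7*(2 - 7)) + c)/(9452 + 6629) = ((-7*(2 - 7))² + 131724)/(9452 + 6629) = ((-7*(-5))² + 131724)/16081 = (35² + 131724)*(1/16081) = (1225 + 131724)*(1/16081) = 132949*(1/16081) = 132949/16081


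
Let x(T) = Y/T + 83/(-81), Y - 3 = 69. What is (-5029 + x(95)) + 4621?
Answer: -3141613/7695 ≈ -408.27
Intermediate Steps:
Y = 72 (Y = 3 + 69 = 72)
x(T) = -83/81 + 72/T (x(T) = 72/T + 83/(-81) = 72/T + 83*(-1/81) = 72/T - 83/81 = -83/81 + 72/T)
(-5029 + x(95)) + 4621 = (-5029 + (-83/81 + 72/95)) + 4621 = (-5029 - 2053/7695) + 4621 = -38700208/7695 + 4621 = -3141613/7695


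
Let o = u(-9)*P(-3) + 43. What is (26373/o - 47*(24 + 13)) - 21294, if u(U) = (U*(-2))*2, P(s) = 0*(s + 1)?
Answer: -964046/43 ≈ -22420.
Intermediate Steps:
P(s) = 0 (P(s) = 0*(1 + s) = 0)
u(U) = -4*U (u(U) = -2*U*2 = -4*U)
o = 43 (o = -4*(-9)*0 + 43 = 36*0 + 43 = 0 + 43 = 43)
(26373/o - 47*(24 + 13)) - 21294 = (26373/43 - 47*(24 + 13)) - 21294 = (26373*(1/43) - 47*37) - 21294 = (26373/43 - 1739) - 21294 = -48404/43 - 21294 = -964046/43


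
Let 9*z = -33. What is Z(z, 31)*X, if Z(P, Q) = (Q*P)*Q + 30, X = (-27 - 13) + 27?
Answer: 136253/3 ≈ 45418.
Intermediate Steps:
z = -11/3 (z = (⅑)*(-33) = -11/3 ≈ -3.6667)
X = -13 (X = -40 + 27 = -13)
Z(P, Q) = 30 + P*Q² (Z(P, Q) = (P*Q)*Q + 30 = P*Q² + 30 = 30 + P*Q²)
Z(z, 31)*X = (30 - 11/3*31²)*(-13) = (30 - 11/3*961)*(-13) = (30 - 10571/3)*(-13) = -10481/3*(-13) = 136253/3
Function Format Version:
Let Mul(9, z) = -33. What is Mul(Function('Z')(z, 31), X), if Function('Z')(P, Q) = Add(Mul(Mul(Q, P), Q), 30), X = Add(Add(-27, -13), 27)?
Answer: Rational(136253, 3) ≈ 45418.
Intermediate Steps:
z = Rational(-11, 3) (z = Mul(Rational(1, 9), -33) = Rational(-11, 3) ≈ -3.6667)
X = -13 (X = Add(-40, 27) = -13)
Function('Z')(P, Q) = Add(30, Mul(P, Pow(Q, 2))) (Function('Z')(P, Q) = Add(Mul(Mul(P, Q), Q), 30) = Add(Mul(P, Pow(Q, 2)), 30) = Add(30, Mul(P, Pow(Q, 2))))
Mul(Function('Z')(z, 31), X) = Mul(Add(30, Mul(Rational(-11, 3), Pow(31, 2))), -13) = Mul(Add(30, Mul(Rational(-11, 3), 961)), -13) = Mul(Add(30, Rational(-10571, 3)), -13) = Mul(Rational(-10481, 3), -13) = Rational(136253, 3)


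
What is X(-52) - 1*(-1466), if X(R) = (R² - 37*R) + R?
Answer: 6042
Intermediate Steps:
X(R) = R² - 36*R
X(-52) - 1*(-1466) = -52*(-36 - 52) - 1*(-1466) = -52*(-88) + 1466 = 4576 + 1466 = 6042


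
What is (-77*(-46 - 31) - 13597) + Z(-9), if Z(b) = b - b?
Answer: -7668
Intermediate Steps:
Z(b) = 0
(-77*(-46 - 31) - 13597) + Z(-9) = (-77*(-46 - 31) - 13597) + 0 = (-77*(-77) - 13597) + 0 = (5929 - 13597) + 0 = -7668 + 0 = -7668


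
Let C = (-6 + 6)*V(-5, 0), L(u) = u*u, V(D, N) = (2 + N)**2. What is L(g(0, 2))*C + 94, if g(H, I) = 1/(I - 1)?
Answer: 94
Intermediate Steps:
g(H, I) = 1/(-1 + I)
L(u) = u**2
C = 0 (C = (-6 + 6)*(2 + 0)**2 = 0*2**2 = 0*4 = 0)
L(g(0, 2))*C + 94 = (1/(-1 + 2))**2*0 + 94 = (1/1)**2*0 + 94 = 1**2*0 + 94 = 1*0 + 94 = 0 + 94 = 94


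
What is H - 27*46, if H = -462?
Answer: -1704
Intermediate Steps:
H - 27*46 = -462 - 27*46 = -462 - 1242 = -1704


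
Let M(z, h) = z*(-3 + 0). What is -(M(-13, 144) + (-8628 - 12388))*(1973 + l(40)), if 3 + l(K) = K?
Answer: 42163770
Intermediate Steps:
M(z, h) = -3*z (M(z, h) = z*(-3) = -3*z)
l(K) = -3 + K
-(M(-13, 144) + (-8628 - 12388))*(1973 + l(40)) = -(-3*(-13) + (-8628 - 12388))*(1973 + (-3 + 40)) = -(39 - 21016)*(1973 + 37) = -(-20977)*2010 = -1*(-42163770) = 42163770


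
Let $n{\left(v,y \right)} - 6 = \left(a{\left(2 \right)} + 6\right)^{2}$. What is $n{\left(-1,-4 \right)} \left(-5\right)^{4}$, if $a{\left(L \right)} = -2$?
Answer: $13750$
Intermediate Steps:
$n{\left(v,y \right)} = 22$ ($n{\left(v,y \right)} = 6 + \left(-2 + 6\right)^{2} = 6 + 4^{2} = 6 + 16 = 22$)
$n{\left(-1,-4 \right)} \left(-5\right)^{4} = 22 \left(-5\right)^{4} = 22 \cdot 625 = 13750$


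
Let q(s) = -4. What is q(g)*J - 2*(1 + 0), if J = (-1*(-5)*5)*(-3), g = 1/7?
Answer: 298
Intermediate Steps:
g = ⅐ ≈ 0.14286
J = -75 (J = (5*5)*(-3) = 25*(-3) = -75)
q(g)*J - 2*(1 + 0) = -4*(-75) - 2*(1 + 0) = 300 - 2*1 = 300 - 2 = 298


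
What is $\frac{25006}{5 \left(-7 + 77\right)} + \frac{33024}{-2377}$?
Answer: $\frac{23940431}{415975} \approx 57.553$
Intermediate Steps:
$\frac{25006}{5 \left(-7 + 77\right)} + \frac{33024}{-2377} = \frac{25006}{5 \cdot 70} + 33024 \left(- \frac{1}{2377}\right) = \frac{25006}{350} - \frac{33024}{2377} = 25006 \cdot \frac{1}{350} - \frac{33024}{2377} = \frac{12503}{175} - \frac{33024}{2377} = \frac{23940431}{415975}$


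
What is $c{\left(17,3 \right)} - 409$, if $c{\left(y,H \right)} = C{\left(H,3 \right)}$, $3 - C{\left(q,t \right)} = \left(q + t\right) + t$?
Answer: $-415$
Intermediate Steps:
$C{\left(q,t \right)} = 3 - q - 2 t$ ($C{\left(q,t \right)} = 3 - \left(\left(q + t\right) + t\right) = 3 - \left(q + 2 t\right) = 3 - q - 2 t$)
$c{\left(y,H \right)} = -3 - H$ ($c{\left(y,H \right)} = 3 - H - 6 = -3 - H$)
$c{\left(17,3 \right)} - 409 = \left(-3 - 3\right) - 409 = -6 - 409 = -415$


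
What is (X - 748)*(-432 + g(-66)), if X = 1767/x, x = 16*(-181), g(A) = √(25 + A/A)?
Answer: 58535325/181 - 2167975*√26/2896 ≈ 3.1958e+5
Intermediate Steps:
g(A) = √26 (g(A) = √(25 + 1) = √26)
x = -2896
X = -1767/2896 (X = 1767/(-2896) = 1767*(-1/2896) = -1767/2896 ≈ -0.61015)
(X - 748)*(-432 + g(-66)) = (-1767/2896 - 748)*(-432 + √26) = -2167975*(-432 + √26)/2896 = 58535325/181 - 2167975*√26/2896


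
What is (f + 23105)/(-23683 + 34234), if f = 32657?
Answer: 55762/10551 ≈ 5.2850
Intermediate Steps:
(f + 23105)/(-23683 + 34234) = (32657 + 23105)/(-23683 + 34234) = 55762/10551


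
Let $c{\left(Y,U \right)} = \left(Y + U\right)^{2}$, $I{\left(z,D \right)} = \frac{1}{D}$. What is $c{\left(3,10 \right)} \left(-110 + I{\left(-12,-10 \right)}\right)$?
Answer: $- \frac{186069}{10} \approx -18607.0$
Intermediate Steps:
$c{\left(Y,U \right)} = \left(U + Y\right)^{2}$
$c{\left(3,10 \right)} \left(-110 + I{\left(-12,-10 \right)}\right) = \left(10 + 3\right)^{2} \left(-110 + \frac{1}{-10}\right) = 13^{2} \left(-110 - \frac{1}{10}\right) = 169 \left(- \frac{1101}{10}\right) = - \frac{186069}{10}$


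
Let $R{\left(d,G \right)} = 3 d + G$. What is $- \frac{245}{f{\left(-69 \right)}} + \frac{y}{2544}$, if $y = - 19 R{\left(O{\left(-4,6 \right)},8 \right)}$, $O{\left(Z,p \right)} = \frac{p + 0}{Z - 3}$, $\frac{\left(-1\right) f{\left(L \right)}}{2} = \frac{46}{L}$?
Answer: $- \frac{1636471}{8904} \approx -183.79$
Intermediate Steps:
$f{\left(L \right)} = - \frac{92}{L}$ ($f{\left(L \right)} = - 2 \frac{46}{L} = - \frac{92}{L}$)
$O{\left(Z,p \right)} = \frac{p}{-3 + Z}$
$R{\left(d,G \right)} = G + 3 d$
$y = - \frac{722}{7}$ ($y = - 19 \left(8 + 3 \frac{6}{-3 - 4}\right) = - 19 \left(8 + 3 \frac{6}{-7}\right) = - 19 \left(8 + 3 \cdot 6 \left(- \frac{1}{7}\right)\right) = - 19 \left(8 + 3 \left(- \frac{6}{7}\right)\right) = - 19 \left(8 - \frac{18}{7}\right) = \left(-19\right) \frac{38}{7} = - \frac{722}{7} \approx -103.14$)
$- \frac{245}{f{\left(-69 \right)}} + \frac{y}{2544} = - \frac{245}{\left(-92\right) \frac{1}{-69}} - \frac{722}{7 \cdot 2544} = - \frac{245}{\left(-92\right) \left(- \frac{1}{69}\right)} - \frac{361}{8904} = - \frac{245}{\frac{4}{3}} - \frac{361}{8904} = \left(-245\right) \frac{3}{4} - \frac{361}{8904} = - \frac{735}{4} - \frac{361}{8904} = - \frac{1636471}{8904}$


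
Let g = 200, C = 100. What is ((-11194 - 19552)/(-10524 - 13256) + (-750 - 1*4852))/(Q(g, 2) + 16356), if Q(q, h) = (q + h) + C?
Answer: -66592407/198063620 ≈ -0.33622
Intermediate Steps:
Q(q, h) = 100 + h + q (Q(q, h) = (q + h) + 100 = (h + q) + 100 = 100 + h + q)
((-11194 - 19552)/(-10524 - 13256) + (-750 - 1*4852))/(Q(g, 2) + 16356) = ((-11194 - 19552)/(-10524 - 13256) + (-750 - 1*4852))/((100 + 2 + 200) + 16356) = (-30746/(-23780) + (-750 - 4852))/(302 + 16356) = (-30746*(-1/23780) - 5602)/16658 = (15373/11890 - 5602)*(1/16658) = -66592407/11890*1/16658 = -66592407/198063620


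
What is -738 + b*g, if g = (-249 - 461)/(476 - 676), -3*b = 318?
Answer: -11143/10 ≈ -1114.3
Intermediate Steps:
b = -106 (b = -⅓*318 = -106)
g = 71/20 (g = -710/(-200) = -710*(-1/200) = 71/20 ≈ 3.5500)
-738 + b*g = -738 - 106*71/20 = -738 - 3763/10 = -11143/10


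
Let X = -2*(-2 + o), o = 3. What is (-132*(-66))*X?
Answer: -17424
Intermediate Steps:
X = -2 (X = -2*(-2 + 3) = -2*1 = -2)
(-132*(-66))*X = -132*(-66)*(-2) = 8712*(-2) = -17424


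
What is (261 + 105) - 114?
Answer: 252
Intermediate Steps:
(261 + 105) - 114 = 366 - 114 = 252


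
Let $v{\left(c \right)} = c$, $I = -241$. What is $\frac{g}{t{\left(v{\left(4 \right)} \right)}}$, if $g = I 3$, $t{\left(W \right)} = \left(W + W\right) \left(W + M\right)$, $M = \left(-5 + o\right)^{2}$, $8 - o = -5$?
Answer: $- \frac{723}{544} \approx -1.329$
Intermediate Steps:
$o = 13$ ($o = 8 - -5 = 8 + 5 = 13$)
$M = 64$ ($M = \left(-5 + 13\right)^{2} = 8^{2} = 64$)
$t{\left(W \right)} = 2 W \left(64 + W\right)$ ($t{\left(W \right)} = \left(W + W\right) \left(W + 64\right) = 2 W \left(64 + W\right)$)
$g = -723$ ($g = \left(-241\right) 3 = -723$)
$\frac{g}{t{\left(v{\left(4 \right)} \right)}} = - \frac{723}{2 \cdot 4 \left(64 + 4\right)} = - \frac{723}{2 \cdot 4 \cdot 68} = - \frac{723}{544}$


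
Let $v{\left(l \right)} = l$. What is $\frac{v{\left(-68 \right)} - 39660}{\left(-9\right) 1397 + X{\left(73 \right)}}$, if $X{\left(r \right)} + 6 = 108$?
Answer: $\frac{39728}{12471} \approx 3.1856$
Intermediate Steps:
$X{\left(r \right)} = 102$ ($X{\left(r \right)} = -6 + 108 = 102$)
$\frac{v{\left(-68 \right)} - 39660}{\left(-9\right) 1397 + X{\left(73 \right)}} = \frac{-68 - 39660}{\left(-9\right) 1397 + 102} = - \frac{39728}{-12573 + 102} = - \frac{39728}{-12471} = \left(-39728\right) \left(- \frac{1}{12471}\right) = \frac{39728}{12471}$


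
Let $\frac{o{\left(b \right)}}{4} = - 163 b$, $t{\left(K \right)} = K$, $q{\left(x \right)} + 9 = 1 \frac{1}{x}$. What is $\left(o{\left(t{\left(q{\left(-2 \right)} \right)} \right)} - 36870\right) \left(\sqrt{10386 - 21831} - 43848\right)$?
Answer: $1345081248 - 30676 i \sqrt{11445} \approx 1.3451 \cdot 10^{9} - 3.2818 \cdot 10^{6} i$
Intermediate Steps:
$q{\left(x \right)} = -9 + \frac{1}{x}$ ($q{\left(x \right)} = -9 + 1 \frac{1}{x} = -9 + \frac{1}{x}$)
$o{\left(b \right)} = - 652 b$ ($o{\left(b \right)} = 4 \left(- 163 b\right) = - 652 b$)
$\left(o{\left(t{\left(q{\left(-2 \right)} \right)} \right)} - 36870\right) \left(\sqrt{10386 - 21831} - 43848\right) = \left(- 652 \left(-9 + \frac{1}{-2}\right) - 36870\right) \left(\sqrt{10386 - 21831} - 43848\right) = \left(- 652 \left(-9 - \frac{1}{2}\right) - 36870\right) \left(\sqrt{-11445} - 43848\right) = \left(\left(-652\right) \left(- \frac{19}{2}\right) - 36870\right) \left(i \sqrt{11445} - 43848\right) = \left(6194 - 36870\right) \left(-43848 + i \sqrt{11445}\right) = - 30676 \left(-43848 + i \sqrt{11445}\right) = 1345081248 - 30676 i \sqrt{11445}$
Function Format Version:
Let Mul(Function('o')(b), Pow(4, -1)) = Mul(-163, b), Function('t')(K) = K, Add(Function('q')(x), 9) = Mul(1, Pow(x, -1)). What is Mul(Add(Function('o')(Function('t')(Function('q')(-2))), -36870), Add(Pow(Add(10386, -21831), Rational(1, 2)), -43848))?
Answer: Add(1345081248, Mul(-30676, I, Pow(11445, Rational(1, 2)))) ≈ Add(1.3451e+9, Mul(-3.2818e+6, I))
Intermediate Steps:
Function('q')(x) = Add(-9, Pow(x, -1)) (Function('q')(x) = Add(-9, Mul(1, Pow(x, -1))) = Add(-9, Pow(x, -1)))
Function('o')(b) = Mul(-652, b) (Function('o')(b) = Mul(4, Mul(-163, b)) = Mul(-652, b))
Mul(Add(Function('o')(Function('t')(Function('q')(-2))), -36870), Add(Pow(Add(10386, -21831), Rational(1, 2)), -43848)) = Mul(Add(Mul(-652, Add(-9, Pow(-2, -1))), -36870), Add(Pow(Add(10386, -21831), Rational(1, 2)), -43848)) = Mul(Add(Mul(-652, Add(-9, Rational(-1, 2))), -36870), Add(Pow(-11445, Rational(1, 2)), -43848)) = Mul(Add(Mul(-652, Rational(-19, 2)), -36870), Add(Mul(I, Pow(11445, Rational(1, 2))), -43848)) = Mul(Add(6194, -36870), Add(-43848, Mul(I, Pow(11445, Rational(1, 2))))) = Mul(-30676, Add(-43848, Mul(I, Pow(11445, Rational(1, 2))))) = Add(1345081248, Mul(-30676, I, Pow(11445, Rational(1, 2))))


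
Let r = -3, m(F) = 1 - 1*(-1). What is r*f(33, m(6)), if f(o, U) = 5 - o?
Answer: 84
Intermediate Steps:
m(F) = 2 (m(F) = 1 + 1 = 2)
r*f(33, m(6)) = -3*(5 - 1*33) = -3*(5 - 33) = -3*(-28) = 84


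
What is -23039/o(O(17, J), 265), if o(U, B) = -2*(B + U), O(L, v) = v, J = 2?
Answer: 23039/534 ≈ 43.144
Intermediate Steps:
o(U, B) = -2*B - 2*U
-23039/o(O(17, J), 265) = -23039/(-2*265 - 2*2) = -23039/(-530 - 4) = -23039/(-534) = -23039*(-1/534) = 23039/534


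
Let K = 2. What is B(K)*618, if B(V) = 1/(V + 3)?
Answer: 618/5 ≈ 123.60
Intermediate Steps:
B(V) = 1/(3 + V)
B(K)*618 = 618/(3 + 2) = 618/5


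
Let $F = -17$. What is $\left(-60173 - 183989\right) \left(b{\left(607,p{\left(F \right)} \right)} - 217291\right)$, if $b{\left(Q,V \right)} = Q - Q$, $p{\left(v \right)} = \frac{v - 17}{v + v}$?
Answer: $53054205142$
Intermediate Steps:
$p{\left(v \right)} = \frac{-17 + v}{2 v}$
$b{\left(Q,V \right)} = 0$
$\left(-60173 - 183989\right) \left(b{\left(607,p{\left(F \right)} \right)} - 217291\right) = \left(-60173 - 183989\right) \left(0 - 217291\right) = \left(-244162\right) \left(-217291\right) = 53054205142$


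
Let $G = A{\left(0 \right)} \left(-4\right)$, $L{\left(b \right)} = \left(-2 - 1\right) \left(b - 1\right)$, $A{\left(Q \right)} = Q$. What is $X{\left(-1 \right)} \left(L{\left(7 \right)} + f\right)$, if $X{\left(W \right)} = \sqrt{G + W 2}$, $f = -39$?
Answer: $- 57 i \sqrt{2} \approx - 80.61 i$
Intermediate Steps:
$L{\left(b \right)} = 3 - 3 b$ ($L{\left(b \right)} = - 3 \left(-1 + b\right) = 3 - 3 b$)
$G = 0$ ($G = 0 \left(-4\right) = 0$)
$X{\left(W \right)} = \sqrt{2} \sqrt{W}$ ($X{\left(W \right)} = \sqrt{0 + W 2} = \sqrt{0 + 2 W} = \sqrt{2 W} = \sqrt{2} \sqrt{W}$)
$X{\left(-1 \right)} \left(L{\left(7 \right)} + f\right) = \sqrt{2} \sqrt{-1} \left(\left(3 - 21\right) - 39\right) = \sqrt{2} i \left(\left(3 - 21\right) - 39\right) = i \sqrt{2} \left(-18 - 39\right) = i \sqrt{2} \left(-57\right) = - 57 i \sqrt{2}$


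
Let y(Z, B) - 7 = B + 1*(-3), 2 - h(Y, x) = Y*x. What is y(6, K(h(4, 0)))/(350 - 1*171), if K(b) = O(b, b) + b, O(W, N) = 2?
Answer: 8/179 ≈ 0.044693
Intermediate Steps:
h(Y, x) = 2 - Y*x
K(b) = 2 + b
y(Z, B) = 4 + B (y(Z, B) = 7 + (B + 1*(-3)) = 7 + (B - 3) = 7 + (-3 + B) = 4 + B)
y(6, K(h(4, 0)))/(350 - 1*171) = (4 + (2 + (2 - 1*4*0)))/(350 - 1*171) = (4 + (2 + (2 + 0)))/(350 - 171) = (4 + (2 + 2))/179 = (4 + 4)*(1/179) = 8*(1/179) = 8/179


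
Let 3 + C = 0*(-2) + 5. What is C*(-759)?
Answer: -1518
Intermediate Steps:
C = 2 (C = -3 + (0*(-2) + 5) = -3 + (0 + 5) = -3 + 5 = 2)
C*(-759) = 2*(-759) = -1518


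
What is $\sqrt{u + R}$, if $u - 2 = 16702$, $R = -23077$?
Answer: $i \sqrt{6373} \approx 79.831 i$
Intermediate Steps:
$u = 16704$ ($u = 2 + 16702 = 16704$)
$\sqrt{u + R} = \sqrt{16704 - 23077} = \sqrt{-6373} = i \sqrt{6373}$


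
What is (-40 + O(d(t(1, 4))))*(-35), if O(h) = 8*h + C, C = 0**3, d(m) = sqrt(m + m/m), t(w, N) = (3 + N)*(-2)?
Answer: 1400 - 280*I*sqrt(13) ≈ 1400.0 - 1009.6*I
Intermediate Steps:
t(w, N) = -6 - 2*N
d(m) = sqrt(1 + m) (d(m) = sqrt(m + 1) = sqrt(1 + m))
C = 0
O(h) = 8*h (O(h) = 8*h + 0 = 8*h)
(-40 + O(d(t(1, 4))))*(-35) = (-40 + 8*sqrt(1 + (-6 - 2*4)))*(-35) = (-40 + 8*sqrt(1 + (-6 - 8)))*(-35) = (-40 + 8*sqrt(1 - 14))*(-35) = (-40 + 8*sqrt(-13))*(-35) = (-40 + 8*(I*sqrt(13)))*(-35) = (-40 + 8*I*sqrt(13))*(-35) = 1400 - 280*I*sqrt(13)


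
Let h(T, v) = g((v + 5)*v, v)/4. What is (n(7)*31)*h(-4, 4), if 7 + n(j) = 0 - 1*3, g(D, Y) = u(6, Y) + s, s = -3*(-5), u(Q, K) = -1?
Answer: -1085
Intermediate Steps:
s = 15
g(D, Y) = 14 (g(D, Y) = -1 + 15 = 14)
h(T, v) = 7/2 (h(T, v) = 14/4 = 14*(¼) = 7/2)
n(j) = -10 (n(j) = -7 + (0 - 1*3) = -7 + (0 - 3) = -7 - 3 = -10)
(n(7)*31)*h(-4, 4) = -10*31*(7/2) = -310*7/2 = -1085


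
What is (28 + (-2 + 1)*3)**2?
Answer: 625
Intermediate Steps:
(28 + (-2 + 1)*3)**2 = (28 - 1*3)**2 = (28 - 3)**2 = 25**2 = 625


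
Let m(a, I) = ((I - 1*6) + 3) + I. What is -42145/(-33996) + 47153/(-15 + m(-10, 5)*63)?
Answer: 90053731/804572 ≈ 111.93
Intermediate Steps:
m(a, I) = -3 + 2*I (m(a, I) = ((I - 6) + 3) + I = ((-6 + I) + 3) + I = (-3 + I) + I = -3 + 2*I)
-42145/(-33996) + 47153/(-15 + m(-10, 5)*63) = -42145/(-33996) + 47153/(-15 + (-3 + 2*5)*63) = -42145*(-1/33996) + 47153/(-15 + (-3 + 10)*63) = 42145/33996 + 47153/(-15 + 7*63) = 42145/33996 + 47153/(-15 + 441) = 42145/33996 + 47153/426 = 90053731/804572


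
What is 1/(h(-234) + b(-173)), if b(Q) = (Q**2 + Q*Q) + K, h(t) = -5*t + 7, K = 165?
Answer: 1/61200 ≈ 1.6340e-5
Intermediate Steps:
h(t) = 7 - 5*t
b(Q) = 165 + 2*Q**2 (b(Q) = (Q**2 + Q*Q) + 165 = (Q**2 + Q**2) + 165 = 2*Q**2 + 165 = 165 + 2*Q**2)
1/(h(-234) + b(-173)) = 1/((7 - 5*(-234)) + (165 + 2*(-173)**2)) = 1/((7 + 1170) + (165 + 2*29929)) = 1/(1177 + (165 + 59858)) = 1/(1177 + 60023) = 1/61200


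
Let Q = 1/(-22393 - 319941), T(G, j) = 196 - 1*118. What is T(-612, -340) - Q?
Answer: 26702053/342334 ≈ 78.000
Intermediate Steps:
T(G, j) = 78 (T(G, j) = 196 - 118 = 78)
Q = -1/342334 (Q = 1/(-342334) = -1/342334 ≈ -2.9211e-6)
T(-612, -340) - Q = 78 - 1*(-1/342334) = 78 + 1/342334 = 26702053/342334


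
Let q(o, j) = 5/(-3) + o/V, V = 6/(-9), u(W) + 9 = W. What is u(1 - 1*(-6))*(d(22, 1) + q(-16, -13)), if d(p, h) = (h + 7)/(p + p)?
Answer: -1486/33 ≈ -45.030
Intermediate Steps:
d(p, h) = (7 + h)/(2*p) (d(p, h) = (7 + h)/((2*p)) = (7 + h)*(1/(2*p)) = (7 + h)/(2*p))
u(W) = -9 + W
V = -2/3 (V = 6*(-1/9) = -2/3 ≈ -0.66667)
q(o, j) = -5/3 - 3*o/2 (q(o, j) = 5/(-3) + o/(-2/3) = 5*(-1/3) + o*(-3/2) = -5/3 - 3*o/2)
u(1 - 1*(-6))*(d(22, 1) + q(-16, -13)) = (-9 + (1 - 1*(-6)))*((1/2)*(7 + 1)/22 + (-5/3 - 3/2*(-16))) = (-9 + (1 + 6))*((1/2)*(1/22)*8 + (-5/3 + 24)) = (-9 + 7)*(2/11 + 67/3) = -2*743/33 = -1486/33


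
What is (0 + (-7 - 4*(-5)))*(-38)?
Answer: -494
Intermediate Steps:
(0 + (-7 - 4*(-5)))*(-38) = (0 + (-7 + 20))*(-38) = (0 + 13)*(-38) = 13*(-38) = -494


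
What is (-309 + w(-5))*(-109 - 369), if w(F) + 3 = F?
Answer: 151526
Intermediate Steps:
w(F) = -3 + F
(-309 + w(-5))*(-109 - 369) = (-309 + (-3 - 5))*(-109 - 369) = (-309 - 8)*(-478) = -317*(-478) = 151526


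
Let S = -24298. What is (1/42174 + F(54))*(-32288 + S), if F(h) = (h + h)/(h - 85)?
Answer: 42955950991/217899 ≈ 1.9714e+5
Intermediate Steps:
F(h) = 2*h/(-85 + h) (F(h) = (2*h)/(-85 + h) = 2*h/(-85 + h))
(1/42174 + F(54))*(-32288 + S) = (1/42174 + 2*54/(-85 + 54))*(-32288 - 24298) = (1/42174 + 2*54/(-31))*(-56586) = (1/42174 + 2*54*(-1/31))*(-56586) = (1/42174 - 108/31)*(-56586) = -4554761/1307394*(-56586) = 42955950991/217899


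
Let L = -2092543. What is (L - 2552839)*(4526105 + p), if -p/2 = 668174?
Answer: -14817639752174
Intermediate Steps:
p = -1336348 (p = -2*668174 = -1336348)
(L - 2552839)*(4526105 + p) = (-2092543 - 2552839)*(4526105 - 1336348) = -4645382*3189757 = -14817639752174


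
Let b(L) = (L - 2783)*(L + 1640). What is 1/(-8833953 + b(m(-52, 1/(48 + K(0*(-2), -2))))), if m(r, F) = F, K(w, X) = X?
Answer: -2116/28350375045 ≈ -7.4637e-8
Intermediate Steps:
b(L) = (-2783 + L)*(1640 + L)
1/(-8833953 + b(m(-52, 1/(48 + K(0*(-2), -2))))) = 1/(-8833953 + (-4564120 + (1/(48 - 2))² - 1143/(48 - 2))) = 1/(-8833953 + (-4564120 + (1/46)² - 1143/46)) = 1/(-8833953 + (-4564120 + (1/46)² - 1143*1/46)) = 1/(-8833953 + (-4564120 + 1/2116 - 1143/46)) = 1/(-8833953 - 9657730497/2116) = 1/(-28350375045/2116) = -2116/28350375045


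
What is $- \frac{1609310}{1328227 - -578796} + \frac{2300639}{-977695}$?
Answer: $- \frac{5960785828147}{1864486851985} \approx -3.197$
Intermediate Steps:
$- \frac{1609310}{1328227 - -578796} + \frac{2300639}{-977695} = - \frac{1609310}{1328227 + 578796} + 2300639 \left(- \frac{1}{977695}\right) = - \frac{1609310}{1907023} - \frac{2300639}{977695} = - \frac{5960785828147}{1864486851985}$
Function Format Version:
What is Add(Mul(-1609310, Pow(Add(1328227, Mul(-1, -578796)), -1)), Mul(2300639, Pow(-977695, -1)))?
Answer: Rational(-5960785828147, 1864486851985) ≈ -3.1970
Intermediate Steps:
Add(Mul(-1609310, Pow(Add(1328227, Mul(-1, -578796)), -1)), Mul(2300639, Pow(-977695, -1))) = Add(Mul(-1609310, Pow(Add(1328227, 578796), -1)), Mul(2300639, Rational(-1, 977695))) = Add(Mul(-1609310, Pow(1907023, -1)), Rational(-2300639, 977695)) = Add(Mul(-1609310, Rational(1, 1907023)), Rational(-2300639, 977695)) = Add(Rational(-1609310, 1907023), Rational(-2300639, 977695)) = Rational(-5960785828147, 1864486851985)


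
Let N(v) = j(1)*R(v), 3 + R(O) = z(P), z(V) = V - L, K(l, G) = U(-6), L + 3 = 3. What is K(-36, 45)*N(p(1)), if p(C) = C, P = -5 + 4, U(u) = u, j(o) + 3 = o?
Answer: -48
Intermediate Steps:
L = 0 (L = -3 + 3 = 0)
j(o) = -3 + o
K(l, G) = -6
P = -1
z(V) = V (z(V) = V - 1*0 = V + 0 = V)
R(O) = -4 (R(O) = -3 - 1 = -4)
N(v) = 8 (N(v) = (-3 + 1)*(-4) = -2*(-4) = 8)
K(-36, 45)*N(p(1)) = -6*8 = -48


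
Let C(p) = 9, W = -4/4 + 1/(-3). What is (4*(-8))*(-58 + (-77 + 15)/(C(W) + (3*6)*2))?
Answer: 85504/45 ≈ 1900.1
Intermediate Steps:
W = -4/3 (W = -4*¼ + 1*(-⅓) = -1 - ⅓ = -4/3 ≈ -1.3333)
(4*(-8))*(-58 + (-77 + 15)/(C(W) + (3*6)*2)) = (4*(-8))*(-58 + (-77 + 15)/(9 + (3*6)*2)) = -32*(-58 - 62/(9 + 18*2)) = -32*(-58 - 62/(9 + 36)) = -32*(-58 - 62/45) = -32*(-2672/45) = 85504/45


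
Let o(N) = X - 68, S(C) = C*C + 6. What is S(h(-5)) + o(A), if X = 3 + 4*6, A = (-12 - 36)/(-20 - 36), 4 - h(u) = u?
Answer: 46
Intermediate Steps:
h(u) = 4 - u
S(C) = 6 + C² (S(C) = C² + 6 = 6 + C²)
A = 6/7 (A = -48/(-56) = -48*(-1/56) = 6/7 ≈ 0.85714)
X = 27 (X = 3 + 24 = 27)
o(N) = -41 (o(N) = 27 - 68 = -41)
S(h(-5)) + o(A) = (6 + (4 - 1*(-5))²) - 41 = (6 + (4 + 5)²) - 41 = (6 + 9²) - 41 = (6 + 81) - 41 = 87 - 41 = 46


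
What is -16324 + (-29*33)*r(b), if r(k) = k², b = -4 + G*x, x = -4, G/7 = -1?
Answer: -567556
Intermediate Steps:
G = -7 (G = 7*(-1) = -7)
b = 24 (b = -4 - 7*(-4) = -4 + 28 = 24)
-16324 + (-29*33)*r(b) = -16324 - 29*33*24² = -16324 - 957*576 = -16324 - 551232 = -567556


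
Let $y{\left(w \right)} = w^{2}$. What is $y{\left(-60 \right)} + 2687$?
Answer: $6287$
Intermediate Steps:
$y{\left(-60 \right)} + 2687 = \left(-60\right)^{2} + 2687 = 3600 + 2687 = 6287$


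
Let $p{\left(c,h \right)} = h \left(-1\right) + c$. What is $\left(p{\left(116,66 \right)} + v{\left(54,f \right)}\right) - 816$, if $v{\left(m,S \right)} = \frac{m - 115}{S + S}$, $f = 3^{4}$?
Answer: $- \frac{124153}{162} \approx -766.38$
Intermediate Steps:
$f = 81$
$p{\left(c,h \right)} = c - h$ ($p{\left(c,h \right)} = - h + c = c - h$)
$v{\left(m,S \right)} = \frac{-115 + m}{2 S}$
$\left(p{\left(116,66 \right)} + v{\left(54,f \right)}\right) - 816 = \left(\left(116 - 66\right) + \frac{-115 + 54}{2 \cdot 81}\right) - 816 = \left(\left(116 - 66\right) + \frac{1}{2} \cdot \frac{1}{81} \left(-61\right)\right) - 816 = \left(50 - \frac{61}{162}\right) - 816 = \frac{8039}{162} - 816 = - \frac{124153}{162}$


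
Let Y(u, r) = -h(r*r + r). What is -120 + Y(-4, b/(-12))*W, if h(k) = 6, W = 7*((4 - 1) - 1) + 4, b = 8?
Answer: -228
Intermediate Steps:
W = 18 (W = 7*(3 - 1) + 4 = 7*2 + 4 = 14 + 4 = 18)
Y(u, r) = -6 (Y(u, r) = -1*6 = -6)
-120 + Y(-4, b/(-12))*W = -120 - 6*18 = -120 - 108 = -228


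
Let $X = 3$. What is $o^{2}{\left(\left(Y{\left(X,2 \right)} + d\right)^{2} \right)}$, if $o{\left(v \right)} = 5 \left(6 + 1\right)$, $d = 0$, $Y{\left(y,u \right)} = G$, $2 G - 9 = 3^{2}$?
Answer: $1225$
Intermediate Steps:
$G = 9$ ($G = \frac{9}{2} + \frac{3^{2}}{2} = \frac{9}{2} + \frac{1}{2} \cdot 9 = \frac{9}{2} + \frac{9}{2} = 9$)
$Y{\left(y,u \right)} = 9$
$o{\left(v \right)} = 35$ ($o{\left(v \right)} = 5 \cdot 7 = 35$)
$o^{2}{\left(\left(Y{\left(X,2 \right)} + d\right)^{2} \right)} = 35^{2} = 1225$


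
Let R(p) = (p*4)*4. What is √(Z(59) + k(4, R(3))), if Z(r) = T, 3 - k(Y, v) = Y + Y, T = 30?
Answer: 5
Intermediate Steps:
R(p) = 16*p (R(p) = (4*p)*4 = 16*p)
k(Y, v) = 3 - 2*Y (k(Y, v) = 3 - (Y + Y) = 3 - 2*Y)
Z(r) = 30
√(Z(59) + k(4, R(3))) = √(30 + (3 - 2*4)) = √(30 + (3 - 8)) = √(30 - 5) = √25 = 5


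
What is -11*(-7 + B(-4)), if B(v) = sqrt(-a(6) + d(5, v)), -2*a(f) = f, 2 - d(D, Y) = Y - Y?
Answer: 77 - 11*sqrt(5) ≈ 52.403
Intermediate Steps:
d(D, Y) = 2 (d(D, Y) = 2 - (Y - Y) = 2 - 1*0 = 2 + 0 = 2)
a(f) = -f/2
B(v) = sqrt(5) (B(v) = sqrt(-(-1)*6/2 + 2) = sqrt(-1*(-3) + 2) = sqrt(3 + 2) = sqrt(5))
-11*(-7 + B(-4)) = -11*(-7 + sqrt(5)) = 77 - 11*sqrt(5)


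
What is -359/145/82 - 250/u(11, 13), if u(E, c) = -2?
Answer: 1485891/11890 ≈ 124.97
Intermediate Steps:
-359/145/82 - 250/u(11, 13) = -359/145/82 - 250/(-2) = -359*1/145*(1/82) - 250*(-½) = -359/145*1/82 + 125 = -359/11890 + 125 = 1485891/11890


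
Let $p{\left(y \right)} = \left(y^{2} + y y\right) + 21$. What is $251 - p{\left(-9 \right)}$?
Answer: $68$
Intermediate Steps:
$p{\left(y \right)} = 21 + 2 y^{2}$ ($p{\left(y \right)} = \left(y^{2} + y^{2}\right) + 21 = 2 y^{2} + 21 = 21 + 2 y^{2}$)
$251 - p{\left(-9 \right)} = 251 - \left(21 + 2 \left(-9\right)^{2}\right) = 251 - \left(21 + 2 \cdot 81\right) = 251 - \left(21 + 162\right) = 251 - 183 = 68$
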